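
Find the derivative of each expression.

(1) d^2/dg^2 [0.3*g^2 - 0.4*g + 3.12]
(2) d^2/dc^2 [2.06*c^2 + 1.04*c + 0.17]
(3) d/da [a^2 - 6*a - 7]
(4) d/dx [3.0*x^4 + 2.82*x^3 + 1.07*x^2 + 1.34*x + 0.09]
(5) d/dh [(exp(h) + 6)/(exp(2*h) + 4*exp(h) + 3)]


(1) = 0.600000000000000
(2) = 4.12000000000000
(3) = 2*a - 6
(4) = 12.0*x^3 + 8.46*x^2 + 2.14*x + 1.34
(5) = (-2*(exp(h) + 2)*(exp(h) + 6) + exp(2*h) + 4*exp(h) + 3)*exp(h)/(exp(2*h) + 4*exp(h) + 3)^2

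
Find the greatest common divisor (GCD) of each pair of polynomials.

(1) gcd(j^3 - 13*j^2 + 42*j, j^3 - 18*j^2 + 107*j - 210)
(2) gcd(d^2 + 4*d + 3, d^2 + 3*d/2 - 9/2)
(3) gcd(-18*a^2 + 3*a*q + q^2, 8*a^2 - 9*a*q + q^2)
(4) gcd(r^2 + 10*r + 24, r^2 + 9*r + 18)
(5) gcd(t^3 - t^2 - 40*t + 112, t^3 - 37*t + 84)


(1) = gcd(j*(j - 7)*(j - 6), (j - 7)*(j - 6)*(j - 5)) = j^2 - 13*j + 42
(2) = d + 3
(3) = 1
(4) = gcd((r + 4)*(r + 6), (r + 3)*(r + 6)) = r + 6
(5) = t^2 + 3*t - 28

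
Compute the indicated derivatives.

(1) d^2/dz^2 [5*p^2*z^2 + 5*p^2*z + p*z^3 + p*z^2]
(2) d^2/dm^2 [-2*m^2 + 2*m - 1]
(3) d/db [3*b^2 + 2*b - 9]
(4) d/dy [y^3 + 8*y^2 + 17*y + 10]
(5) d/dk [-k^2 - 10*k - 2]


(1) = 2*p*(5*p + 3*z + 1)
(2) = -4
(3) = 6*b + 2
(4) = 3*y^2 + 16*y + 17
(5) = -2*k - 10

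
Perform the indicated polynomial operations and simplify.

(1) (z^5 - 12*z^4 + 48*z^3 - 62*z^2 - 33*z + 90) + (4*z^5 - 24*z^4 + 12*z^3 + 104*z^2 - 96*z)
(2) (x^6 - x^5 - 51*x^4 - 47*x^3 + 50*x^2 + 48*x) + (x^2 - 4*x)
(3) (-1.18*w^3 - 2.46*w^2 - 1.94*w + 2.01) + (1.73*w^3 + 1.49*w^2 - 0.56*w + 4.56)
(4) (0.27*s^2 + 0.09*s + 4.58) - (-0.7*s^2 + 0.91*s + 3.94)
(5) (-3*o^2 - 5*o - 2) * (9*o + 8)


(1) = 5*z^5 - 36*z^4 + 60*z^3 + 42*z^2 - 129*z + 90
(2) = x^6 - x^5 - 51*x^4 - 47*x^3 + 51*x^2 + 44*x
(3) = 0.55*w^3 - 0.97*w^2 - 2.5*w + 6.57
(4) = 0.97*s^2 - 0.82*s + 0.64
(5) = -27*o^3 - 69*o^2 - 58*o - 16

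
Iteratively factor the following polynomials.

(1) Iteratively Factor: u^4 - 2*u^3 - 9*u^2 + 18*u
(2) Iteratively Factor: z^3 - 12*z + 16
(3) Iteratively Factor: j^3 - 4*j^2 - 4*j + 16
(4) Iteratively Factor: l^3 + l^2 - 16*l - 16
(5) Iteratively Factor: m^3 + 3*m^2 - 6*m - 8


(1) = (u - 3)*(u^3 + u^2 - 6*u) = (u - 3)*(u + 3)*(u^2 - 2*u) = (u - 3)*(u - 2)*(u + 3)*(u)
(2) = (z - 2)*(z^2 + 2*z - 8) = (z - 2)*(z + 4)*(z - 2)
(3) = (j - 4)*(j^2 - 4) = (j - 4)*(j - 2)*(j + 2)
(4) = (l + 4)*(l^2 - 3*l - 4) = (l + 1)*(l + 4)*(l - 4)
(5) = (m + 1)*(m^2 + 2*m - 8) = (m - 2)*(m + 1)*(m + 4)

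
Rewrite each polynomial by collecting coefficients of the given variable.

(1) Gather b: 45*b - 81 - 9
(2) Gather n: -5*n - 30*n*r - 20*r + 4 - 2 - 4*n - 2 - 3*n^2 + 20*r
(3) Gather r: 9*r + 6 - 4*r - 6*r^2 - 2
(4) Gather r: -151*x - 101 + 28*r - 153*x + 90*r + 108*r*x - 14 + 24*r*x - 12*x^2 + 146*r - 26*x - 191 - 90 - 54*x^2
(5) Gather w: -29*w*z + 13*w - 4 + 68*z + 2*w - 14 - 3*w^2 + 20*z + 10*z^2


(1) = 45*b - 90
(2) = -3*n^2 + n*(-30*r - 9)
(3) = -6*r^2 + 5*r + 4
(4) = r*(132*x + 264) - 66*x^2 - 330*x - 396
(5) = -3*w^2 + w*(15 - 29*z) + 10*z^2 + 88*z - 18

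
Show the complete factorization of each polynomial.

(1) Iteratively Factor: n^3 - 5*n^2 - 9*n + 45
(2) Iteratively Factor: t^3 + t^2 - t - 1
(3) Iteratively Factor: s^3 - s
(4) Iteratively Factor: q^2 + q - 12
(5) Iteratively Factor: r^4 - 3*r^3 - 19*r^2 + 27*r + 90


(1) = (n - 5)*(n^2 - 9) = (n - 5)*(n + 3)*(n - 3)
(2) = (t - 1)*(t^2 + 2*t + 1) = (t - 1)*(t + 1)*(t + 1)
(3) = (s - 1)*(s^2 + s) = s*(s - 1)*(s + 1)
(4) = (q - 3)*(q + 4)
(5) = (r + 2)*(r^3 - 5*r^2 - 9*r + 45) = (r + 2)*(r + 3)*(r^2 - 8*r + 15) = (r - 3)*(r + 2)*(r + 3)*(r - 5)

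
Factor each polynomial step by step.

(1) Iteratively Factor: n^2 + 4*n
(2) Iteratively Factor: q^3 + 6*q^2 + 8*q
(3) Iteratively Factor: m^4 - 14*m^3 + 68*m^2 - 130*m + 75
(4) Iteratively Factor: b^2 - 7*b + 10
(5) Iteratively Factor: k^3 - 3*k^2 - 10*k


(1) = (n + 4)*(n)
(2) = (q)*(q^2 + 6*q + 8) = q*(q + 4)*(q + 2)
(3) = (m - 1)*(m^3 - 13*m^2 + 55*m - 75) = (m - 5)*(m - 1)*(m^2 - 8*m + 15) = (m - 5)*(m - 3)*(m - 1)*(m - 5)
(4) = (b - 5)*(b - 2)
(5) = (k)*(k^2 - 3*k - 10) = k*(k - 5)*(k + 2)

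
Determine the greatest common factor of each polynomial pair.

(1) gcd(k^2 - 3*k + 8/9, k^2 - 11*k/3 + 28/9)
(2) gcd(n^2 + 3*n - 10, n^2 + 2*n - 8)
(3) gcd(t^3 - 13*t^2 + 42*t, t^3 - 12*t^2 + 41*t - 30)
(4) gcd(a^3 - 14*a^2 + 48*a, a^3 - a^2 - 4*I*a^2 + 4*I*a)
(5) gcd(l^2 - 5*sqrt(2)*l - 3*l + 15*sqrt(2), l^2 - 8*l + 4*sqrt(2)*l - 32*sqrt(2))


(1) = gcd((k - 8/3)*(k - 1/3), (k - 7/3)*(k - 4/3)) = 1
(2) = n - 2
(3) = gcd(t*(t - 7)*(t - 6), (t - 6)*(t - 5)*(t - 1)) = t - 6
(4) = gcd(a*(a - 8)*(a - 6), a*(a - 1)*(a - 4*I)) = a
(5) = 1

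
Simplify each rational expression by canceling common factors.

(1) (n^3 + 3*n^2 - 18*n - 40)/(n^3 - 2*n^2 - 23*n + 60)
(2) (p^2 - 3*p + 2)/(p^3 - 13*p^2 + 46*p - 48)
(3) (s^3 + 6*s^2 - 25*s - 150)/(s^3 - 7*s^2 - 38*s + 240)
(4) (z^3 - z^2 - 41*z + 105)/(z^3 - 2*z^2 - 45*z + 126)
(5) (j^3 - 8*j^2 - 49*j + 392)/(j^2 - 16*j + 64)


(1) = (n + 2)/(n - 3)
(2) = (p - 1)/(p^2 - 11*p + 24)
(3) = (s + 5)/(s - 8)
(4) = (z - 5)/(z - 6)
(5) = (j^2 - 49)/(j - 8)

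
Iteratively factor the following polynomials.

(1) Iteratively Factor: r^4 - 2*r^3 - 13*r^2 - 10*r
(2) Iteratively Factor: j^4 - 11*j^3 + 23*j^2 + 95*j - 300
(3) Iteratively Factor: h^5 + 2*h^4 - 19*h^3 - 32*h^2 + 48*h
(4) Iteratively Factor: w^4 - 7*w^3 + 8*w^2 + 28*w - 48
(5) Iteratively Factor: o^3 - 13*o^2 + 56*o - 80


(1) = (r - 5)*(r^3 + 3*r^2 + 2*r) = (r - 5)*(r + 2)*(r^2 + r) = r*(r - 5)*(r + 2)*(r + 1)
(2) = (j - 5)*(j^3 - 6*j^2 - 7*j + 60) = (j - 5)*(j - 4)*(j^2 - 2*j - 15) = (j - 5)^2*(j - 4)*(j + 3)
(3) = (h + 3)*(h^4 - h^3 - 16*h^2 + 16*h) = (h + 3)*(h + 4)*(h^3 - 5*h^2 + 4*h) = h*(h + 3)*(h + 4)*(h^2 - 5*h + 4) = h*(h - 4)*(h + 3)*(h + 4)*(h - 1)
(4) = (w - 2)*(w^3 - 5*w^2 - 2*w + 24) = (w - 3)*(w - 2)*(w^2 - 2*w - 8) = (w - 4)*(w - 3)*(w - 2)*(w + 2)
(5) = (o - 4)*(o^2 - 9*o + 20) = (o - 4)^2*(o - 5)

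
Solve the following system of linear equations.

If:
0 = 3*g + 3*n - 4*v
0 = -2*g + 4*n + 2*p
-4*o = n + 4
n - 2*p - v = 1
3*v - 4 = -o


Then:
g = 308/241
n = 256/241
o = -305/241
p = -204/241
v = 423/241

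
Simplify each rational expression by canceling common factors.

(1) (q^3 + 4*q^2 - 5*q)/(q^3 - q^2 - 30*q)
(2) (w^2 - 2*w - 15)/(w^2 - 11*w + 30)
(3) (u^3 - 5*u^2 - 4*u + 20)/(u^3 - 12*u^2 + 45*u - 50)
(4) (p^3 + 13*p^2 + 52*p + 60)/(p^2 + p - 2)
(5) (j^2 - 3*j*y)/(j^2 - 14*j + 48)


(1) = (q - 1)/(q - 6)
(2) = (w + 3)/(w - 6)
(3) = (u + 2)/(u - 5)
(4) = (p^2 + 11*p + 30)/(p - 1)
(5) = (j^2 - 3*j*y)/(j^2 - 14*j + 48)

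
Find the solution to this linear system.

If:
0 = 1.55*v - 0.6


Then:
v = 0.39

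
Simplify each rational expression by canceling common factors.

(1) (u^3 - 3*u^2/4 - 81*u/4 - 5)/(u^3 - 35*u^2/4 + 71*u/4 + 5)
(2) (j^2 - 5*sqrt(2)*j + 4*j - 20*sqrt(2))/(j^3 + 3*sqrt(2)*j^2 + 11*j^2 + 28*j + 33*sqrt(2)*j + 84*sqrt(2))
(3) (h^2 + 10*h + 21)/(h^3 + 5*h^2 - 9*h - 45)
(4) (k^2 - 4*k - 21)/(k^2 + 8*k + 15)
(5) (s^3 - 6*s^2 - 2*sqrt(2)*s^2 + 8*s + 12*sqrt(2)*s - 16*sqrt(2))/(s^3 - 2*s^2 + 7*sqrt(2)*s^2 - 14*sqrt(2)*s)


(1) = (u + 4)/(u - 4)
(2) = (j - 5*sqrt(2))/(j^2 + j*(3*sqrt(2) + 7) + 21*sqrt(2))
(3) = (h + 7)/(h^2 + 2*h - 15)
(4) = (k - 7)/(k + 5)
(5) = (s^2 + s*(-4 - 2*sqrt(2)) + 8*sqrt(2))/(s^2 + 7*sqrt(2)*s)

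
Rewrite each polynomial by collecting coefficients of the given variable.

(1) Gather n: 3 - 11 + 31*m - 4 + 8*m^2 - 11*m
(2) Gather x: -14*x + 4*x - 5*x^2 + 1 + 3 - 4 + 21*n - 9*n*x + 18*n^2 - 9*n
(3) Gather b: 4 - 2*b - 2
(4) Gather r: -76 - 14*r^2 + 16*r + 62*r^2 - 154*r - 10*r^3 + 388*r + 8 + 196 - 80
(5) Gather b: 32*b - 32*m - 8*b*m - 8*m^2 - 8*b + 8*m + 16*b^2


(1) = 8*m^2 + 20*m - 12
(2) = 18*n^2 + 12*n - 5*x^2 + x*(-9*n - 10)
(3) = 2 - 2*b
(4) = -10*r^3 + 48*r^2 + 250*r + 48
(5) = 16*b^2 + b*(24 - 8*m) - 8*m^2 - 24*m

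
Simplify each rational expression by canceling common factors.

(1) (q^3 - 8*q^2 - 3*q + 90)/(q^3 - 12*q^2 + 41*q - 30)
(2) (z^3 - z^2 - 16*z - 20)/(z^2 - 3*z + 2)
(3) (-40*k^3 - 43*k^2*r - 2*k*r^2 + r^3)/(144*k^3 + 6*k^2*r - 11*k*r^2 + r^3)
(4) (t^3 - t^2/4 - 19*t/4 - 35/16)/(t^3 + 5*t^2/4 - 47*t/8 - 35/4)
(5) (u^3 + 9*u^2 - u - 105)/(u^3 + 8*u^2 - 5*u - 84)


(1) = (q + 3)/(q - 1)
(2) = (z^3 - z^2 - 16*z - 20)/(z^2 - 3*z + 2)
(3) = (5*k^2 + 6*k*r + r^2)/(-18*k^2 - 3*k*r + r^2)
(4) = (2*t + 1)/(2*t + 4)
(5) = (u + 5)/(u + 4)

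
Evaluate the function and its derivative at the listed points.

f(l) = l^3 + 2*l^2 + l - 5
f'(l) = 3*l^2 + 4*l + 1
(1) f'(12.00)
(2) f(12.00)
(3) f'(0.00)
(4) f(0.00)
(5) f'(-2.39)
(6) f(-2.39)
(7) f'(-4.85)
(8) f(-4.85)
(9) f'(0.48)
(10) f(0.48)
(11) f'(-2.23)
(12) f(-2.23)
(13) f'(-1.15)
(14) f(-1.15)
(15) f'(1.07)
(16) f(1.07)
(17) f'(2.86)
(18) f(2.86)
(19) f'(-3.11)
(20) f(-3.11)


(1) = 481.00
(2) = 2023.00
(3) = 1.00
(4) = -5.00
(5) = 8.58
(6) = -9.62
(7) = 52.17
(8) = -76.89
(9) = 3.61
(10) = -3.95
(11) = 7.00
(12) = -8.37
(13) = 0.37
(14) = -5.03
(15) = 8.71
(16) = -0.42
(17) = 36.98
(18) = 37.61
(19) = 17.58
(20) = -18.85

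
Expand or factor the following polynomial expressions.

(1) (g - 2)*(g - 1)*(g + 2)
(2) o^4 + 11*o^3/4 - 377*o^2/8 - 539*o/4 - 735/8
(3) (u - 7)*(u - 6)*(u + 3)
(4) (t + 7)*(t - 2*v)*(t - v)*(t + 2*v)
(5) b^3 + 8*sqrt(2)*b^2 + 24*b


(1) = g^3 - g^2 - 4*g + 4
(2) = (o - 7)*(o + 5/4)*(o + 3/2)*(o + 7)
(3) = u^3 - 10*u^2 + 3*u + 126
(4) = t^4 - t^3*v + 7*t^3 - 4*t^2*v^2 - 7*t^2*v + 4*t*v^3 - 28*t*v^2 + 28*v^3
(5) = b*(b + 2*sqrt(2))*(b + 6*sqrt(2))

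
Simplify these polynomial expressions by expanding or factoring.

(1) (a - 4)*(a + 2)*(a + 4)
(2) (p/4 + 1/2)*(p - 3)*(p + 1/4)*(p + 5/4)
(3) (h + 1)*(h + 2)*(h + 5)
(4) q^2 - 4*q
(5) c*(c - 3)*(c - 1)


(1) = a^3 + 2*a^2 - 16*a - 32
(2) = p^4/4 + p^3/8 - 115*p^2/64 - 149*p/64 - 15/32
(3) = h^3 + 8*h^2 + 17*h + 10
(4) = q*(q - 4)
(5) = c^3 - 4*c^2 + 3*c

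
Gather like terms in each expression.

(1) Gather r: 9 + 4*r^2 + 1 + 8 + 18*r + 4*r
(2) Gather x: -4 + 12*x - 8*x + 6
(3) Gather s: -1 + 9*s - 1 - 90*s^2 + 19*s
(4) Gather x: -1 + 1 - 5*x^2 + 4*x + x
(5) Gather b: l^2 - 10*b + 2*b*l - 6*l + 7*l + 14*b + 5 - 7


(1) = 4*r^2 + 22*r + 18
(2) = 4*x + 2
(3) = -90*s^2 + 28*s - 2
(4) = -5*x^2 + 5*x
(5) = b*(2*l + 4) + l^2 + l - 2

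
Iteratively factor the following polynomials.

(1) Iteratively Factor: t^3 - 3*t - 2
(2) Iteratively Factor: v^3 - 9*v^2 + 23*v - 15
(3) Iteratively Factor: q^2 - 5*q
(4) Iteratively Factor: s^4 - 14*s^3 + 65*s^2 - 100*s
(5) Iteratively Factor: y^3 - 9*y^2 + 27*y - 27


(1) = (t - 2)*(t^2 + 2*t + 1) = (t - 2)*(t + 1)*(t + 1)
(2) = (v - 5)*(v^2 - 4*v + 3) = (v - 5)*(v - 3)*(v - 1)
(3) = (q - 5)*(q)
(4) = (s)*(s^3 - 14*s^2 + 65*s - 100) = s*(s - 5)*(s^2 - 9*s + 20) = s*(s - 5)*(s - 4)*(s - 5)
(5) = (y - 3)*(y^2 - 6*y + 9) = (y - 3)^2*(y - 3)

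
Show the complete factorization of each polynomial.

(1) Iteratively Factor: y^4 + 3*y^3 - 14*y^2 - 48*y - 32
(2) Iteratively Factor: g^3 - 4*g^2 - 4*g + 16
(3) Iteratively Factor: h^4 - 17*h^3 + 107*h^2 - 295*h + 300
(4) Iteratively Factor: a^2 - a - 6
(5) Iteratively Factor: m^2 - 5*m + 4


(1) = (y + 2)*(y^3 + y^2 - 16*y - 16) = (y + 1)*(y + 2)*(y^2 - 16) = (y + 1)*(y + 2)*(y + 4)*(y - 4)
(2) = (g - 2)*(g^2 - 2*g - 8) = (g - 4)*(g - 2)*(g + 2)
(3) = (h - 5)*(h^3 - 12*h^2 + 47*h - 60) = (h - 5)*(h - 3)*(h^2 - 9*h + 20) = (h - 5)^2*(h - 3)*(h - 4)
(4) = (a + 2)*(a - 3)
(5) = (m - 1)*(m - 4)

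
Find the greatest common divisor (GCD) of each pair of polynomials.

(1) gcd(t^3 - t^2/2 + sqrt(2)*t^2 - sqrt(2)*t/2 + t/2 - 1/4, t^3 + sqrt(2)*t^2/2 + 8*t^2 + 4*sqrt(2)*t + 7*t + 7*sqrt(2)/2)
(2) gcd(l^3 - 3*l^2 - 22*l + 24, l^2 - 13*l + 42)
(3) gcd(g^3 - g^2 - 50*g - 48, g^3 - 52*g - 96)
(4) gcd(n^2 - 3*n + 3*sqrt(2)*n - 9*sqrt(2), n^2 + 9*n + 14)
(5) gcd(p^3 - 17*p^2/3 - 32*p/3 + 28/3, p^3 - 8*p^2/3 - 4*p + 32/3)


(1) = t + sqrt(2)/2
(2) = l - 6
(3) = g^2 - 2*g - 48
(4) = gcd((n - 3)*(n + 3*sqrt(2)), (n + 2)*(n + 7)) = 1
(5) = gcd((p - 7)*(p - 2/3)*(p + 2), (p - 8/3)*(p - 2)*(p + 2)) = p + 2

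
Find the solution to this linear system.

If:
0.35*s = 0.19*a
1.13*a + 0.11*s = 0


Then:
a = 0.00
s = 0.00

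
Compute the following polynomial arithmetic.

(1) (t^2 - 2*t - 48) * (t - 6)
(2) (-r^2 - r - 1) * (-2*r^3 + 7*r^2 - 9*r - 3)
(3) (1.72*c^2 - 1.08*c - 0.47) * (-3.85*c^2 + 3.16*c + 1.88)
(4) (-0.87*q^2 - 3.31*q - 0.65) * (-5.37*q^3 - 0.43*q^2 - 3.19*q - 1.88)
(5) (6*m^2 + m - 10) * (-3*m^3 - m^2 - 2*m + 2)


(1) = t^3 - 8*t^2 - 36*t + 288
(2) = 2*r^5 - 5*r^4 + 4*r^3 + 5*r^2 + 12*r + 3
(3) = -6.622*c^4 + 9.5932*c^3 + 1.6303*c^2 - 3.5156*c - 0.8836
(4) = 4.6719*q^5 + 18.1488*q^4 + 7.6891*q^3 + 12.474*q^2 + 8.2963*q + 1.222
(5) = -18*m^5 - 9*m^4 + 17*m^3 + 20*m^2 + 22*m - 20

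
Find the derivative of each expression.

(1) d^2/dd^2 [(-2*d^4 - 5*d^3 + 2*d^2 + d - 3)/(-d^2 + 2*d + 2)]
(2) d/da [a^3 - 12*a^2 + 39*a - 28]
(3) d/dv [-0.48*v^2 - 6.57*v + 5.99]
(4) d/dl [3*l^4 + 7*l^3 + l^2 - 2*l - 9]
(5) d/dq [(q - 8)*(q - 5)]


(1) = 2*(2*d^6 - 12*d^5 + 12*d^4 + 89*d^3 + 105*d^2 + 36*d + 14)/(d^6 - 6*d^5 + 6*d^4 + 16*d^3 - 12*d^2 - 24*d - 8)
(2) = 3*a^2 - 24*a + 39
(3) = -0.96*v - 6.57
(4) = 12*l^3 + 21*l^2 + 2*l - 2
(5) = 2*q - 13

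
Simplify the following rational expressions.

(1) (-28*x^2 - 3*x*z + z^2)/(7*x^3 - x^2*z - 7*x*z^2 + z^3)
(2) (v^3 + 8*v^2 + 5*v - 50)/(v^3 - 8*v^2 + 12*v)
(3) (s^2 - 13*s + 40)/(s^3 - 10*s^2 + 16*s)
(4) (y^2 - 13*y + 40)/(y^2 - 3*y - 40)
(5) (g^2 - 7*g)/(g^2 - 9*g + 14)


(1) = (-4*x - z)/(x^2 - z^2)
(2) = (v^2 + 10*v + 25)/(v^2 - 6*v)
(3) = (s - 5)/(s^2 - 2*s)
(4) = (y - 5)/(y + 5)
(5) = g/(g - 2)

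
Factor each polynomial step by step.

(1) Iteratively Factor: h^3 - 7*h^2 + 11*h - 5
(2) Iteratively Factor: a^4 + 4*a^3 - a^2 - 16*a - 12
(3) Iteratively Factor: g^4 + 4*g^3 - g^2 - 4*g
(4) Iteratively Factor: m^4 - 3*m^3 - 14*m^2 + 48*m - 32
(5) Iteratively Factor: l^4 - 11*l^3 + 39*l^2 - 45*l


(1) = (h - 1)*(h^2 - 6*h + 5) = (h - 5)*(h - 1)*(h - 1)
(2) = (a + 3)*(a^3 + a^2 - 4*a - 4) = (a - 2)*(a + 3)*(a^2 + 3*a + 2) = (a - 2)*(a + 1)*(a + 3)*(a + 2)
(3) = (g + 1)*(g^3 + 3*g^2 - 4*g) = g*(g + 1)*(g^2 + 3*g - 4) = g*(g + 1)*(g + 4)*(g - 1)
(4) = (m - 4)*(m^3 + m^2 - 10*m + 8) = (m - 4)*(m - 2)*(m^2 + 3*m - 4) = (m - 4)*(m - 2)*(m - 1)*(m + 4)
(5) = (l)*(l^3 - 11*l^2 + 39*l - 45) = l*(l - 3)*(l^2 - 8*l + 15) = l*(l - 5)*(l - 3)*(l - 3)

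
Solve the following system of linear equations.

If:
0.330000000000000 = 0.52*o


Then:
o = 0.63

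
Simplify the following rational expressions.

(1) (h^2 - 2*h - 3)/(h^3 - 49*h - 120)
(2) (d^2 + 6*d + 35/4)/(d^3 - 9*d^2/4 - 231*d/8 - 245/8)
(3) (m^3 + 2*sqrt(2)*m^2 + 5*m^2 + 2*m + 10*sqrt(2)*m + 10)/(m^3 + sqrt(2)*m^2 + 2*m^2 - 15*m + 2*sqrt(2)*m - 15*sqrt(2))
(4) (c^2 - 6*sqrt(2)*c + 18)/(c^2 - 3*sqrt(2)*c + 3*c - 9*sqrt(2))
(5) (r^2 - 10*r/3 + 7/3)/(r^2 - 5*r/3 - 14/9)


(1) = (h^2 - 2*h - 3)/(h^3 - 49*h - 120)
(2) = (4*d + 10)/(4*d^2 - 23*d - 35)
(3) = (m + sqrt(2))/(m - 3)
(4) = (c - 3*sqrt(2))/(c + 3)
(5) = (3*r - 3)/(3*r + 2)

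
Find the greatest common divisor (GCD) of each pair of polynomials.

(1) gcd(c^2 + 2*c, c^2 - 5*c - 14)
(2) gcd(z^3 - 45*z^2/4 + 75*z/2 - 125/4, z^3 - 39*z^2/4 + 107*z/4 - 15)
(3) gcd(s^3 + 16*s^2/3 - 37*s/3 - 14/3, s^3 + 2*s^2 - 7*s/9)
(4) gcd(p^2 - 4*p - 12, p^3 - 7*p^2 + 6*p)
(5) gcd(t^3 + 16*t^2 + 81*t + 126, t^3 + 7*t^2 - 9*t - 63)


(1) = c + 2
(2) = gcd((z - 5)^2*(z - 5/4), (z - 5)*(z - 4)*(z - 3/4)) = z - 5
(3) = gcd((s - 2)*(s + 1/3)*(s + 7), s*(s - 1/3)*(s + 7/3)) = 1
(4) = gcd((p - 6)*(p + 2), p*(p - 6)*(p - 1)) = p - 6
(5) = gcd((t + 3)*(t + 6)*(t + 7), (t - 3)*(t + 3)*(t + 7)) = t^2 + 10*t + 21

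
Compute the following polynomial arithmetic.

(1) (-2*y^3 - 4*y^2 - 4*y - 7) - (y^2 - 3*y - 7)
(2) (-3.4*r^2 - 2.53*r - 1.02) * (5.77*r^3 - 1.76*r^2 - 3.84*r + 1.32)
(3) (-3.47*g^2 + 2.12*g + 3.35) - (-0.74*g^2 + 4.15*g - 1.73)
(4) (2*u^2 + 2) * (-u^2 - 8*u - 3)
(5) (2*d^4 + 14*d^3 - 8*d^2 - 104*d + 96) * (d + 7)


(1) = -2*y^3 - 5*y^2 - y
(2) = -19.618*r^5 - 8.6141*r^4 + 11.6234*r^3 + 7.0224*r^2 + 0.5772*r - 1.3464
(3) = -2.73*g^2 - 2.03*g + 5.08
(4) = -2*u^4 - 16*u^3 - 8*u^2 - 16*u - 6
(5) = 2*d^5 + 28*d^4 + 90*d^3 - 160*d^2 - 632*d + 672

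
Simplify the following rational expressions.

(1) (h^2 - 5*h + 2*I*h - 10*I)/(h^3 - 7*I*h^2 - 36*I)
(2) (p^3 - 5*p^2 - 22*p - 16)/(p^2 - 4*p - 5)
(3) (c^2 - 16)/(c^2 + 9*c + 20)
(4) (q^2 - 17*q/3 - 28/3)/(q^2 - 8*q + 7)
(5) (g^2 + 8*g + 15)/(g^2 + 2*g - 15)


(1) = (h - 5)/(h^2 - 9*I*h - 18)
(2) = (p^2 - 6*p - 16)/(p - 5)
(3) = (c - 4)/(c + 5)
(4) = (3*q + 4)/(3*q - 3)
(5) = (g + 3)/(g - 3)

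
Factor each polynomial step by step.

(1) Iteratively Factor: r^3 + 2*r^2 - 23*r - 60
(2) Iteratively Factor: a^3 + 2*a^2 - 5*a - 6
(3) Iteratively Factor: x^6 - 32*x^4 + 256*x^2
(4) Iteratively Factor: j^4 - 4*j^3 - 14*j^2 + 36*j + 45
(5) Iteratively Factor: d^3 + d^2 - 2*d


(1) = (r + 3)*(r^2 - r - 20) = (r - 5)*(r + 3)*(r + 4)
(2) = (a - 2)*(a^2 + 4*a + 3) = (a - 2)*(a + 1)*(a + 3)
(3) = (x + 4)*(x^5 - 4*x^4 - 16*x^3 + 64*x^2) = x*(x + 4)*(x^4 - 4*x^3 - 16*x^2 + 64*x) = x*(x + 4)^2*(x^3 - 8*x^2 + 16*x) = x*(x - 4)*(x + 4)^2*(x^2 - 4*x) = x^2*(x - 4)*(x + 4)^2*(x - 4)
(4) = (j + 3)*(j^3 - 7*j^2 + 7*j + 15) = (j - 3)*(j + 3)*(j^2 - 4*j - 5) = (j - 3)*(j + 1)*(j + 3)*(j - 5)
(5) = (d)*(d^2 + d - 2) = d*(d + 2)*(d - 1)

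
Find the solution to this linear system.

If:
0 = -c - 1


Then:
c = -1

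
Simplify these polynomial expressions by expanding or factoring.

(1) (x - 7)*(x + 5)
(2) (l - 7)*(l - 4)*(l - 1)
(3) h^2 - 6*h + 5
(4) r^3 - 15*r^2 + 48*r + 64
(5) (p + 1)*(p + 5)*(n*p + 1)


(1) = x^2 - 2*x - 35
(2) = l^3 - 12*l^2 + 39*l - 28
(3) = (h - 5)*(h - 1)
(4) = (r - 8)^2*(r + 1)
(5) = n*p^3 + 6*n*p^2 + 5*n*p + p^2 + 6*p + 5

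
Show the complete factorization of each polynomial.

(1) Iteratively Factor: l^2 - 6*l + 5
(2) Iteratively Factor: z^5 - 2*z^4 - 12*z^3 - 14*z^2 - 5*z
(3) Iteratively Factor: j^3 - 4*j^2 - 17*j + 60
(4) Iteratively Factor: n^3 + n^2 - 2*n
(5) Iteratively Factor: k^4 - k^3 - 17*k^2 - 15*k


(1) = (l - 1)*(l - 5)
(2) = (z + 1)*(z^4 - 3*z^3 - 9*z^2 - 5*z) = (z - 5)*(z + 1)*(z^3 + 2*z^2 + z) = z*(z - 5)*(z + 1)*(z^2 + 2*z + 1) = z*(z - 5)*(z + 1)^2*(z + 1)
(3) = (j - 3)*(j^2 - j - 20) = (j - 3)*(j + 4)*(j - 5)
(4) = (n)*(n^2 + n - 2) = n*(n + 2)*(n - 1)
(5) = (k - 5)*(k^3 + 4*k^2 + 3*k) = k*(k - 5)*(k^2 + 4*k + 3) = k*(k - 5)*(k + 1)*(k + 3)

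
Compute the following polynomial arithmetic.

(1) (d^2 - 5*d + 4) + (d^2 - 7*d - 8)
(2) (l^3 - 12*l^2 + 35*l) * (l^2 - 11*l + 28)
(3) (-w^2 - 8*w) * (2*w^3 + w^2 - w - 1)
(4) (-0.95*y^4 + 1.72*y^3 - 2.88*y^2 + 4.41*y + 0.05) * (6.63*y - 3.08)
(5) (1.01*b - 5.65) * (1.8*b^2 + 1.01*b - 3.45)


(1) = 2*d^2 - 12*d - 4
(2) = l^5 - 23*l^4 + 195*l^3 - 721*l^2 + 980*l
(3) = -2*w^5 - 17*w^4 - 7*w^3 + 9*w^2 + 8*w
(4) = -6.2985*y^5 + 14.3296*y^4 - 24.392*y^3 + 38.1087*y^2 - 13.2513*y - 0.154
(5) = 1.818*b^3 - 9.1499*b^2 - 9.191*b + 19.4925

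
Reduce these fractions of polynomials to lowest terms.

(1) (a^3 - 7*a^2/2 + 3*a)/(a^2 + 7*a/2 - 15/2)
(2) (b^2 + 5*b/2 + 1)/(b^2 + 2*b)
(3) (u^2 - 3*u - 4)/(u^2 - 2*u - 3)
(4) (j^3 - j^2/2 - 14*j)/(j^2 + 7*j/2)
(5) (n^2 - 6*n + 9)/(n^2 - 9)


(1) = (a^2 - 2*a)/(a + 5)
(2) = (2*b + 1)/(2*b)
(3) = (u - 4)/(u - 3)
(4) = j - 4
(5) = (n - 3)/(n + 3)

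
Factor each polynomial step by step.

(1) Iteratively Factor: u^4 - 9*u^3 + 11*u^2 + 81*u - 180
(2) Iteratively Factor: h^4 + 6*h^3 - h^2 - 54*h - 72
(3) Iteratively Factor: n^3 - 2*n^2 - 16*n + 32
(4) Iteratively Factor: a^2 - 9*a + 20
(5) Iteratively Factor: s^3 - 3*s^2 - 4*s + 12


(1) = (u - 5)*(u^3 - 4*u^2 - 9*u + 36) = (u - 5)*(u - 3)*(u^2 - u - 12) = (u - 5)*(u - 3)*(u + 3)*(u - 4)
(2) = (h + 3)*(h^3 + 3*h^2 - 10*h - 24) = (h + 2)*(h + 3)*(h^2 + h - 12) = (h - 3)*(h + 2)*(h + 3)*(h + 4)
(3) = (n - 2)*(n^2 - 16) = (n - 2)*(n + 4)*(n - 4)
(4) = (a - 5)*(a - 4)
(5) = (s - 2)*(s^2 - s - 6) = (s - 3)*(s - 2)*(s + 2)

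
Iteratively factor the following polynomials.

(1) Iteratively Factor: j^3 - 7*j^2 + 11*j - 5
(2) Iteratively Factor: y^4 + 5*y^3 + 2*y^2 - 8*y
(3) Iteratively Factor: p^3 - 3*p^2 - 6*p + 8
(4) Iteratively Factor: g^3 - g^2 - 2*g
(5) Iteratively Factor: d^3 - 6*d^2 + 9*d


(1) = (j - 1)*(j^2 - 6*j + 5) = (j - 5)*(j - 1)*(j - 1)
(2) = (y - 1)*(y^3 + 6*y^2 + 8*y) = y*(y - 1)*(y^2 + 6*y + 8) = y*(y - 1)*(y + 2)*(y + 4)
(3) = (p + 2)*(p^2 - 5*p + 4) = (p - 1)*(p + 2)*(p - 4)
(4) = (g + 1)*(g^2 - 2*g) = (g - 2)*(g + 1)*(g)
(5) = (d - 3)*(d^2 - 3*d) = d*(d - 3)*(d - 3)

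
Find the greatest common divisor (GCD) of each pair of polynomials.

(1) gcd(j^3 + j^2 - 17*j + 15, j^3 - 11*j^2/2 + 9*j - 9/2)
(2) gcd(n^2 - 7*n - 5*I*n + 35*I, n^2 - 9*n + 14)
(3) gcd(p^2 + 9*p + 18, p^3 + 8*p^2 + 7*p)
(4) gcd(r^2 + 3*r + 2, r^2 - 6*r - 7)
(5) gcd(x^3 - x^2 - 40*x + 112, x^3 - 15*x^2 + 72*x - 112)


(1) = j^2 - 4*j + 3
(2) = gcd((n - 7)*(n - 5*I), (n - 7)*(n - 2)) = n - 7
(3) = gcd((p + 3)*(p + 6), p*(p + 1)*(p + 7)) = 1
(4) = gcd((r + 1)*(r + 2), (r - 7)*(r + 1)) = r + 1
(5) = gcd((x - 4)^2*(x + 7), (x - 7)*(x - 4)^2) = x^2 - 8*x + 16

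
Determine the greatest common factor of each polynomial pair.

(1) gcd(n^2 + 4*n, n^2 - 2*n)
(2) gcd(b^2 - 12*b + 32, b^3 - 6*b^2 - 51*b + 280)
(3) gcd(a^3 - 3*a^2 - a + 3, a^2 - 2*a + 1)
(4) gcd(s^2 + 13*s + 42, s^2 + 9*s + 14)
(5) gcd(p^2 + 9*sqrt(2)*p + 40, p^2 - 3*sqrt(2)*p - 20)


(1) = gcd(n*(n + 4), n*(n - 2)) = n
(2) = gcd((b - 8)*(b - 4), (b - 8)*(b - 5)*(b + 7)) = b - 8
(3) = a - 1
(4) = gcd((s + 6)*(s + 7), (s + 2)*(s + 7)) = s + 7
(5) = gcd((p + 4*sqrt(2))*(p + 5*sqrt(2)), (p - 5*sqrt(2))*(p + 2*sqrt(2))) = 1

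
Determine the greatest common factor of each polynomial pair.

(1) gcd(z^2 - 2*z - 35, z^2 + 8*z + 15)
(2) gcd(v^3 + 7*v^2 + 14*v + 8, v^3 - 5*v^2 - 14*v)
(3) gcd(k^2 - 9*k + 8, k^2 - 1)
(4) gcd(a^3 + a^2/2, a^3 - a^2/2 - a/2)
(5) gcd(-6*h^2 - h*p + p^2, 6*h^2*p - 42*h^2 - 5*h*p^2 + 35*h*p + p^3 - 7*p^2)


(1) = z + 5
(2) = gcd((v + 1)*(v + 2)*(v + 4), v*(v - 7)*(v + 2)) = v + 2
(3) = gcd((k - 8)*(k - 1), (k - 1)*(k + 1)) = k - 1
(4) = a^2 + a/2
(5) = gcd((-3*h + p)*(2*h + p), (-3*h + p)*(-2*h + p)*(p - 7)) = -3*h + p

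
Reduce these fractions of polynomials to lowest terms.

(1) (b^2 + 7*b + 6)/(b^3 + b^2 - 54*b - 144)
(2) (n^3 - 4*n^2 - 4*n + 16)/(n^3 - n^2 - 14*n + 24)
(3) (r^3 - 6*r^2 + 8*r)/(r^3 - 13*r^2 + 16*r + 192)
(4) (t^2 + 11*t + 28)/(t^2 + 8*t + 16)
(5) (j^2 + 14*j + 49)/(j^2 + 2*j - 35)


(1) = (b + 1)/(b^2 - 5*b - 24)
(2) = (n^2 - 2*n - 8)/(n^2 + n - 12)
(3) = (r^3 - 6*r^2 + 8*r)/(r^3 - 13*r^2 + 16*r + 192)
(4) = (t + 7)/(t + 4)
(5) = (j + 7)/(j - 5)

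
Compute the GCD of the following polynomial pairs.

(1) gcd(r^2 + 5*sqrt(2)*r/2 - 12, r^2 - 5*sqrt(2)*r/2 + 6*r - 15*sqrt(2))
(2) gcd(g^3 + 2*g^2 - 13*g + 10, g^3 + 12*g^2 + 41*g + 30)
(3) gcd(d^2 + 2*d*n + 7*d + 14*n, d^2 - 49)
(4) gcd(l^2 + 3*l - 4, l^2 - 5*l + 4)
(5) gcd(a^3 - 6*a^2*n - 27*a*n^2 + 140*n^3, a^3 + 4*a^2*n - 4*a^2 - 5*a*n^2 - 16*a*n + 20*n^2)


(1) = 1
(2) = gcd((g - 2)*(g - 1)*(g + 5), (g + 1)*(g + 5)*(g + 6)) = g + 5
(3) = gcd((d + 7)*(d + 2*n), (d - 7)*(d + 7)) = d + 7
(4) = gcd((l - 1)*(l + 4), (l - 4)*(l - 1)) = l - 1
(5) = a + 5*n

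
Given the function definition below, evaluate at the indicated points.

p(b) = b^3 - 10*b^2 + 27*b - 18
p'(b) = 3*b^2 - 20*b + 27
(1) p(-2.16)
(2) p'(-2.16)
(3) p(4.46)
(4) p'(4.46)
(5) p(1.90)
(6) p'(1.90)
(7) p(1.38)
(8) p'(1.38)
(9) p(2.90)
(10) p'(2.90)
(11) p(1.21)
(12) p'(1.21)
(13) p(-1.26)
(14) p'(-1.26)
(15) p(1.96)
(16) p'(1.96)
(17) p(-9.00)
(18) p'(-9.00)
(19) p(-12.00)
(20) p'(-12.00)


(1) = -133.05
(2) = 84.20
(3) = -7.78
(4) = -2.53
(5) = 4.06
(6) = -0.17
(7) = 2.84
(8) = 5.11
(9) = 0.59
(10) = -5.77
(11) = 1.80
(12) = 7.19
(13) = -69.90
(14) = 56.96
(15) = 4.03
(16) = -0.68
(17) = -1800.00
(18) = 450.00
(19) = -3510.00
(20) = 699.00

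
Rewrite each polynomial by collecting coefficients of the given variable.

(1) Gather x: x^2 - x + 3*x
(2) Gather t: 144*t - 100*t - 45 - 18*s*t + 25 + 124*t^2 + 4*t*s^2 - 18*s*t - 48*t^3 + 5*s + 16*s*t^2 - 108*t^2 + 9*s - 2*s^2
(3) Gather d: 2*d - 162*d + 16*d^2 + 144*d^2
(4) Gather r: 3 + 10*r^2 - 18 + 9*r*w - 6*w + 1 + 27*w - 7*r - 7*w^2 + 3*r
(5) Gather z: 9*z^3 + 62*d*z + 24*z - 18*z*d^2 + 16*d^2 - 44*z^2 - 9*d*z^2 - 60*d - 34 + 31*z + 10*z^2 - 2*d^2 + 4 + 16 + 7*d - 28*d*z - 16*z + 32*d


(1) = x^2 + 2*x
(2) = -2*s^2 + 14*s - 48*t^3 + t^2*(16*s + 16) + t*(4*s^2 - 36*s + 44) - 20
(3) = 160*d^2 - 160*d
(4) = 10*r^2 + r*(9*w - 4) - 7*w^2 + 21*w - 14
(5) = 14*d^2 - 21*d + 9*z^3 + z^2*(-9*d - 34) + z*(-18*d^2 + 34*d + 39) - 14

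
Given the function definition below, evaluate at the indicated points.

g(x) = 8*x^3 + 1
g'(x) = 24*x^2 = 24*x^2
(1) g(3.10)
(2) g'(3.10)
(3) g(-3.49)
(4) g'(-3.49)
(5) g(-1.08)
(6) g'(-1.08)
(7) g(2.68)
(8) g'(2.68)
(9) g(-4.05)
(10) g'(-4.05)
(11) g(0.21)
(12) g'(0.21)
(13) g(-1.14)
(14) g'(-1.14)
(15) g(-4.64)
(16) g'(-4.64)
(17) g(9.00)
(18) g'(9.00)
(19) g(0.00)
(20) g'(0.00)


(1) = 239.33
(2) = 230.64
(3) = -339.07
(4) = 292.32
(5) = -9.08
(6) = 27.99
(7) = 154.99
(8) = 172.38
(9) = -530.44
(10) = 393.66
(11) = 1.07
(12) = 1.06
(13) = -10.85
(14) = 31.19
(15) = -798.18
(16) = 516.71
(17) = 5833.00
(18) = 1944.00
(19) = 1.00
(20) = 0.00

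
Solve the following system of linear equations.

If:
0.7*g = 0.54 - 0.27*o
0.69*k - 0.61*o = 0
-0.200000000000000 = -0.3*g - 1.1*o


Then:
g = 0.78
k = -0.03
o = -0.03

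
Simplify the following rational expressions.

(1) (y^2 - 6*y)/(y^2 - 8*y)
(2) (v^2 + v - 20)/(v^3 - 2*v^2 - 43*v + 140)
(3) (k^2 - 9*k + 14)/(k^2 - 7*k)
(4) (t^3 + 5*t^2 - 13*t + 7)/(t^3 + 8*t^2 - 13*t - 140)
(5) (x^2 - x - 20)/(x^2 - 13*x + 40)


(1) = (y - 6)/(y - 8)
(2) = (v + 5)/(v^2 + 2*v - 35)
(3) = (k - 2)/k
(4) = (t^2 - 2*t + 1)/(t^2 + t - 20)
(5) = (x + 4)/(x - 8)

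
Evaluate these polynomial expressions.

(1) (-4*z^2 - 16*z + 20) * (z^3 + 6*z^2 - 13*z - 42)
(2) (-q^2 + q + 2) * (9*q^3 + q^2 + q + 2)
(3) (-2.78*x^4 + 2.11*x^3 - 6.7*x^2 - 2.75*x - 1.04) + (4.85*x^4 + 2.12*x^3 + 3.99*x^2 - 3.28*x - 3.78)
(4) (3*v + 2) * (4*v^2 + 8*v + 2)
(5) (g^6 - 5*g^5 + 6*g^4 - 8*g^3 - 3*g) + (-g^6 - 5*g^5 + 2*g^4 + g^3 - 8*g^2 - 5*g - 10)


(1) = -4*z^5 - 40*z^4 - 24*z^3 + 496*z^2 + 412*z - 840
(2) = -9*q^5 + 8*q^4 + 18*q^3 + q^2 + 4*q + 4
(3) = 2.07*x^4 + 4.23*x^3 - 2.71*x^2 - 6.03*x - 4.82
(4) = 12*v^3 + 32*v^2 + 22*v + 4
(5) = -10*g^5 + 8*g^4 - 7*g^3 - 8*g^2 - 8*g - 10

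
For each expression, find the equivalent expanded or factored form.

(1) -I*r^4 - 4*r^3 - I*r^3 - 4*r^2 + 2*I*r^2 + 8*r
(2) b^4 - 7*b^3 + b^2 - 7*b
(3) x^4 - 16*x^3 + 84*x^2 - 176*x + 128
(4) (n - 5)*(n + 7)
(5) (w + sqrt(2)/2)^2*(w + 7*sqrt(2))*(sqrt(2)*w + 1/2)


(1) = r*(r + 2)*(r - 4*I)*(-I*r + I)
(2) = b*(b - 7)*(b - I)*(b + I)
(3) = (x - 8)*(x - 4)*(x - 2)^2
(4) = n^2 + 2*n - 35
(5) = sqrt(2)*w^4 + 33*w^3/2 + 37*sqrt(2)*w^2/2 + 57*w/4 + 7*sqrt(2)/4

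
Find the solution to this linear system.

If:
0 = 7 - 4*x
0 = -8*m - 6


Then:
m = -3/4
x = 7/4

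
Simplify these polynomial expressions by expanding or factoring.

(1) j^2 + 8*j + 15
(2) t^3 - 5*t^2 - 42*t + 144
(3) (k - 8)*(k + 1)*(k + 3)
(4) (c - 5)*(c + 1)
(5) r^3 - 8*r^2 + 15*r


(1) = (j + 3)*(j + 5)
(2) = (t - 8)*(t - 3)*(t + 6)
(3) = k^3 - 4*k^2 - 29*k - 24
(4) = c^2 - 4*c - 5
(5) = r*(r - 5)*(r - 3)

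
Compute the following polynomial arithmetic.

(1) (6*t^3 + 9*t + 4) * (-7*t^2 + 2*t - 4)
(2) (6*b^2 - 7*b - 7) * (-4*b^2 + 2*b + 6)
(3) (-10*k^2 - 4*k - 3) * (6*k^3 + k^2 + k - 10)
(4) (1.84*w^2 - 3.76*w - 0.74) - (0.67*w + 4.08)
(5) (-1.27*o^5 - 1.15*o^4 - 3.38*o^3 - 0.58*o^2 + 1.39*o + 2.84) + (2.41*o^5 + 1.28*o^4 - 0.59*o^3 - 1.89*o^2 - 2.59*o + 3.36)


(1) = -42*t^5 + 12*t^4 - 87*t^3 - 10*t^2 - 28*t - 16
(2) = -24*b^4 + 40*b^3 + 50*b^2 - 56*b - 42
(3) = -60*k^5 - 34*k^4 - 32*k^3 + 93*k^2 + 37*k + 30
(4) = 1.84*w^2 - 4.43*w - 4.82
(5) = 1.14*o^5 + 0.13*o^4 - 3.97*o^3 - 2.47*o^2 - 1.2*o + 6.2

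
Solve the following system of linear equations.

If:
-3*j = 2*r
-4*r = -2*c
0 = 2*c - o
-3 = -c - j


Then:
c = 9/2
j = -3/2
o = 9
r = 9/4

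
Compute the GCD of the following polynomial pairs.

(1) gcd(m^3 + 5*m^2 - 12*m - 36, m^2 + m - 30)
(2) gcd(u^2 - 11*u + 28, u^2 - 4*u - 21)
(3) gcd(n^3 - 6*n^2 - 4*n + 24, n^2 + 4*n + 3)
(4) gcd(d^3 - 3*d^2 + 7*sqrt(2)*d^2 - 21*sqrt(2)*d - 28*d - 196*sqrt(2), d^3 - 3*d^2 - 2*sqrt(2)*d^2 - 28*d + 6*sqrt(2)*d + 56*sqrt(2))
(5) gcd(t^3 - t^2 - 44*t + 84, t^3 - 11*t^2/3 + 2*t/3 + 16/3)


(1) = m + 6
(2) = gcd((u - 7)*(u - 4), (u - 7)*(u + 3)) = u - 7
(3) = 1
(4) = d^2 - 3*d - 28
(5) = gcd((t - 6)*(t - 2)*(t + 7), (t - 8/3)*(t - 2)*(t + 1)) = t - 2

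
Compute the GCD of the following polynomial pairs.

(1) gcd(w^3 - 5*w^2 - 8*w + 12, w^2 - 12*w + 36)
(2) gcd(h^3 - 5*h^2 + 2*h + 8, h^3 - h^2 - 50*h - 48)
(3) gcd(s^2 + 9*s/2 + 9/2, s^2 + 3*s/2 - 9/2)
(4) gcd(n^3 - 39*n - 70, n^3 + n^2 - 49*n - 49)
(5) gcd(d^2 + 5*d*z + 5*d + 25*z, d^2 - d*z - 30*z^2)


(1) = gcd((w - 6)*(w - 1)*(w + 2), (w - 6)^2) = w - 6
(2) = gcd((h - 4)*(h - 2)*(h + 1), (h - 8)*(h + 1)*(h + 6)) = h + 1
(3) = s + 3
(4) = n - 7
(5) = d + 5*z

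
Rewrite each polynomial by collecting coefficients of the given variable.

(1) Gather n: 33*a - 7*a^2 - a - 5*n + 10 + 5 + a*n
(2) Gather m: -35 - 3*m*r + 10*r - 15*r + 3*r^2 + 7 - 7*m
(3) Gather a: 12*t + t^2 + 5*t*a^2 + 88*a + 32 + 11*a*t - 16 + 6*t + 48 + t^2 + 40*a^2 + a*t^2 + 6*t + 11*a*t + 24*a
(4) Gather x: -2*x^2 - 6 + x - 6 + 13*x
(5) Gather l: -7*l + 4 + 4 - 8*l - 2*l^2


(1) = -7*a^2 + 32*a + n*(a - 5) + 15
(2) = m*(-3*r - 7) + 3*r^2 - 5*r - 28
(3) = a^2*(5*t + 40) + a*(t^2 + 22*t + 112) + 2*t^2 + 24*t + 64
(4) = -2*x^2 + 14*x - 12
(5) = -2*l^2 - 15*l + 8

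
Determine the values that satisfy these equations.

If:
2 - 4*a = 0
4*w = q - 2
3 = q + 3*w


Then:
a = 1/2
q = 18/7
w = 1/7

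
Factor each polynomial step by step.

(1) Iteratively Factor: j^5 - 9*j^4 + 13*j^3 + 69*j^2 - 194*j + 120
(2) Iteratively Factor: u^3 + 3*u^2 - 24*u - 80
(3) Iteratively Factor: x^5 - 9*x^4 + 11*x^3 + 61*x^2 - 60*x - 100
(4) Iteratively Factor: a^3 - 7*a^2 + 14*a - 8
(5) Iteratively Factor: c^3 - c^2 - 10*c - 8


(1) = (j - 4)*(j^4 - 5*j^3 - 7*j^2 + 41*j - 30) = (j - 4)*(j - 2)*(j^3 - 3*j^2 - 13*j + 15) = (j - 4)*(j - 2)*(j + 3)*(j^2 - 6*j + 5) = (j - 4)*(j - 2)*(j - 1)*(j + 3)*(j - 5)
(2) = (u + 4)*(u^2 - u - 20) = (u - 5)*(u + 4)*(u + 4)
(3) = (x - 5)*(x^4 - 4*x^3 - 9*x^2 + 16*x + 20) = (x - 5)*(x + 1)*(x^3 - 5*x^2 - 4*x + 20) = (x - 5)*(x + 1)*(x + 2)*(x^2 - 7*x + 10) = (x - 5)^2*(x + 1)*(x + 2)*(x - 2)
(4) = (a - 4)*(a^2 - 3*a + 2) = (a - 4)*(a - 2)*(a - 1)
(5) = (c - 4)*(c^2 + 3*c + 2) = (c - 4)*(c + 1)*(c + 2)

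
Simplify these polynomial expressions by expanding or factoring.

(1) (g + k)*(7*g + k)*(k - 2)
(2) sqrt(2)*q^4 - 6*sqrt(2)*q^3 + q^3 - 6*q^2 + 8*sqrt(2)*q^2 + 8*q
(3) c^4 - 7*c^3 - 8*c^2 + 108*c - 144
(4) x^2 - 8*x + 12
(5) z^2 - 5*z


(1) = 7*g^2*k - 14*g^2 + 8*g*k^2 - 16*g*k + k^3 - 2*k^2
(2) = q*(q - 4)*(q - 2)*(sqrt(2)*q + 1)
(3) = (c - 6)*(c - 3)*(c - 2)*(c + 4)
(4) = (x - 6)*(x - 2)
(5) = z*(z - 5)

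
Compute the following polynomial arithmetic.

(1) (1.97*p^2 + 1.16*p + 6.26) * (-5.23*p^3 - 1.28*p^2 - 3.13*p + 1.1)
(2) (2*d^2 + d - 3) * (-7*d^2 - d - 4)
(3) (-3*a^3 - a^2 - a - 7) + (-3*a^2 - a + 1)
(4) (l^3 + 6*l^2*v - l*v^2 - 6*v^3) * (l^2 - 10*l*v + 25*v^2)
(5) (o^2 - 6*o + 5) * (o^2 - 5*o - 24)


(1) = -10.3031*p^5 - 8.5884*p^4 - 40.3907*p^3 - 9.4766*p^2 - 18.3178*p + 6.886
(2) = -14*d^4 - 9*d^3 + 12*d^2 - d + 12
(3) = -3*a^3 - 4*a^2 - 2*a - 6
(4) = l^5 - 4*l^4*v - 36*l^3*v^2 + 154*l^2*v^3 + 35*l*v^4 - 150*v^5
(5) = o^4 - 11*o^3 + 11*o^2 + 119*o - 120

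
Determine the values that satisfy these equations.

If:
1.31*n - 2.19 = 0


Then:
n = 1.67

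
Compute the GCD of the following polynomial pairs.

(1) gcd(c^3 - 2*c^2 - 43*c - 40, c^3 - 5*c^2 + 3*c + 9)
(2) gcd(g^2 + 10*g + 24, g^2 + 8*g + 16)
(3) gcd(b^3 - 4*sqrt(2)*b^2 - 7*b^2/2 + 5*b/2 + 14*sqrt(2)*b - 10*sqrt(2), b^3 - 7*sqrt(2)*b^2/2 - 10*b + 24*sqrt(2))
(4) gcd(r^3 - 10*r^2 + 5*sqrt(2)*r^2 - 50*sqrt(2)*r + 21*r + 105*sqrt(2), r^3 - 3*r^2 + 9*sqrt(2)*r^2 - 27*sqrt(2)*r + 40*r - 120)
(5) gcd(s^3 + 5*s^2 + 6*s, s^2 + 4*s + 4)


(1) = gcd((c - 8)*(c + 1)*(c + 5), (c - 3)^2*(c + 1)) = c + 1
(2) = g + 4
(3) = gcd((b - 5/2)*(b - 1)*(b - 4*sqrt(2)), (b - 4*sqrt(2))*(b - 3*sqrt(2)/2)*(b + 2*sqrt(2))) = b - 4*sqrt(2)
(4) = gcd((r - 7)*(r - 3)*(r + 5*sqrt(2)), (r - 3)*(r + 4*sqrt(2))*(r + 5*sqrt(2))) = r^2 + r*(-3 + 5*sqrt(2)) - 15*sqrt(2)
(5) = s + 2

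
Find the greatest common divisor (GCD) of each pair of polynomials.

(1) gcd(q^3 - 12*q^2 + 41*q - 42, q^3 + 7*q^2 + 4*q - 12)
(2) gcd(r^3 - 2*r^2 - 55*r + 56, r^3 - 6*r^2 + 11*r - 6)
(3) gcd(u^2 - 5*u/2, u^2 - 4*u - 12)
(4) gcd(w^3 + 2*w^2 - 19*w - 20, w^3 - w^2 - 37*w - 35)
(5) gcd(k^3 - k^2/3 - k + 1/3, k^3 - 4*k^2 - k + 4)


(1) = gcd((q - 7)*(q - 3)*(q - 2), (q - 1)*(q + 2)*(q + 6)) = 1
(2) = gcd((r - 8)*(r - 1)*(r + 7), (r - 3)*(r - 2)*(r - 1)) = r - 1
(3) = 1
(4) = w^2 + 6*w + 5
(5) = k^2 - 1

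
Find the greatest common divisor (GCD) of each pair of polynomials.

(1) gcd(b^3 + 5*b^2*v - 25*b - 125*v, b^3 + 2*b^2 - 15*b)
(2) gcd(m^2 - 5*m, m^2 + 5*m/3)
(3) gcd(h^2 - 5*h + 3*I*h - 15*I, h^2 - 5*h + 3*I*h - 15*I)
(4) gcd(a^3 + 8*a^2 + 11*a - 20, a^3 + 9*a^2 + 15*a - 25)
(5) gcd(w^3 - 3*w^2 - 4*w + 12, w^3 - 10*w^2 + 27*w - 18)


(1) = b + 5
(2) = m
(3) = gcd((h - 5)*(h + 3*I), (h - 5)*(h + 3*I)) = h^2 + h*(-5 + 3*I) - 15*I
(4) = gcd((a - 1)*(a + 4)*(a + 5), (a - 1)*(a + 5)^2) = a^2 + 4*a - 5
(5) = gcd((w - 3)*(w - 2)*(w + 2), (w - 6)*(w - 3)*(w - 1)) = w - 3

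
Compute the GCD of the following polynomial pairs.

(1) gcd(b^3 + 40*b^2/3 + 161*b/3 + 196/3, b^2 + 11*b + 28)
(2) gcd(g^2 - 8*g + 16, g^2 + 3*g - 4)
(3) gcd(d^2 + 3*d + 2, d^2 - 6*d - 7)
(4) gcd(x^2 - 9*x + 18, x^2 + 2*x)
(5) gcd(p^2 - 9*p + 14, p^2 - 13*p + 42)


(1) = b^2 + 11*b + 28
(2) = 1
(3) = d + 1
(4) = 1
(5) = gcd((p - 7)*(p - 2), (p - 7)*(p - 6)) = p - 7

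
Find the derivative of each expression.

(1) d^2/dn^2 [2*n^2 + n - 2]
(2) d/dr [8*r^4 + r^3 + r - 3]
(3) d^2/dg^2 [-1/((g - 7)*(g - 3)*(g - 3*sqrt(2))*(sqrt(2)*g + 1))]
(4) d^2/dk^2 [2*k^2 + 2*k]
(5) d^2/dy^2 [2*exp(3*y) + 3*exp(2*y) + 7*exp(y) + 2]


(1) = 4
(2) = 32*r^3 + 3*r^2 + 1
(3) = 2*(-20*g^6 + 75*sqrt(2)*g^5 + 300*g^5 - 1674*g^4 - 1050*sqrt(2)*g^4 + 4760*g^3 + 4930*sqrt(2)*g^3 - 8100*sqrt(2)*g^2 - 9975*g^2 + 2115*sqrt(2)*g + 16290*g - 15093 + 3150*sqrt(2))/(2*sqrt(2)*g^12 - 60*sqrt(2)*g^11 - 30*g^11 + 900*g^10 + 783*sqrt(2)*g^10 - 10835*g^9 - 6230*sqrt(2)*g^9 + 35766*sqrt(2)*g^8 + 66150*g^8 - 150150*sqrt(2)*g^7 - 208995*g^7 + 280700*g^6 + 390906*sqrt(2)*g^6 - 366030*sqrt(2)*g^5 + 43425*g^5 - 795258*sqrt(2)*g^4 - 117450*g^4 - 1548855*g^3 + 2384370*sqrt(2)*g^3 - 1995273*sqrt(2)*g^2 + 3572100*g^2 - 2500470*g + 714420*sqrt(2)*g - 500094*sqrt(2))
(4) = 4
(5) = (18*exp(2*y) + 12*exp(y) + 7)*exp(y)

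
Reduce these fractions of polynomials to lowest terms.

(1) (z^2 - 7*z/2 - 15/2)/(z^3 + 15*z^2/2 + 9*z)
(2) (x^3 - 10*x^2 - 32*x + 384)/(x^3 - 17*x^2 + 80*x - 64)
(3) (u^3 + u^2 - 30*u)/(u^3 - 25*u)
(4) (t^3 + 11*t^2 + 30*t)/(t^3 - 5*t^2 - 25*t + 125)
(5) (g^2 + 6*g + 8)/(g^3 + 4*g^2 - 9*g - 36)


(1) = (z - 5)/(z^2 + 6*z)
(2) = (x + 6)/(x - 1)
(3) = (u + 6)/(u + 5)
(4) = (t^2 + 6*t)/(t^2 - 10*t + 25)
(5) = (g + 2)/(g^2 - 9)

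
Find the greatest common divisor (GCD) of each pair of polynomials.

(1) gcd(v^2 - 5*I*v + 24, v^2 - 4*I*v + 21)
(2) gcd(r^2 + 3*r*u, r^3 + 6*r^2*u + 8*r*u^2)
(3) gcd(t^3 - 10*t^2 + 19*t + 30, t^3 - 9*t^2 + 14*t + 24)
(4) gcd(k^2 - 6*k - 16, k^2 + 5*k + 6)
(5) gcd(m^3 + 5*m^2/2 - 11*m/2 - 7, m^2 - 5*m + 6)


(1) = v + 3*I
(2) = gcd(r*(r + 3*u), r*(r + 2*u)*(r + 4*u)) = r
(3) = gcd((t - 6)*(t - 5)*(t + 1), (t - 6)*(t - 4)*(t + 1)) = t^2 - 5*t - 6
(4) = k + 2
(5) = gcd((m - 2)*(m + 1)*(m + 7/2), (m - 3)*(m - 2)) = m - 2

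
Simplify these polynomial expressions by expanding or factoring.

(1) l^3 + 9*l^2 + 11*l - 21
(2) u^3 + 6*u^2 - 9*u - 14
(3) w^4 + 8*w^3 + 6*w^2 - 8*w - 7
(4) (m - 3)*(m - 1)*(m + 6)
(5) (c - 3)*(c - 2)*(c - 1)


(1) = (l - 1)*(l + 3)*(l + 7)
(2) = (u - 2)*(u + 1)*(u + 7)
(3) = (w - 1)*(w + 1)^2*(w + 7)
(4) = m^3 + 2*m^2 - 21*m + 18
(5) = c^3 - 6*c^2 + 11*c - 6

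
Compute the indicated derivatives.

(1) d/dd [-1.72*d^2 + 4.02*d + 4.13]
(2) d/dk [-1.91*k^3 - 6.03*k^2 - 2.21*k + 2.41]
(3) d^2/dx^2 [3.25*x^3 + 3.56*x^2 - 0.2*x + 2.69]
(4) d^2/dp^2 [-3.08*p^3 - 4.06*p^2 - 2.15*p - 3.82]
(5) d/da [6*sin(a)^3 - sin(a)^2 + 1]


(1) = 4.02 - 3.44*d
(2) = -5.73*k^2 - 12.06*k - 2.21
(3) = 19.5*x + 7.12
(4) = -18.48*p - 8.12
(5) = 2*(9*sin(a) - 1)*sin(a)*cos(a)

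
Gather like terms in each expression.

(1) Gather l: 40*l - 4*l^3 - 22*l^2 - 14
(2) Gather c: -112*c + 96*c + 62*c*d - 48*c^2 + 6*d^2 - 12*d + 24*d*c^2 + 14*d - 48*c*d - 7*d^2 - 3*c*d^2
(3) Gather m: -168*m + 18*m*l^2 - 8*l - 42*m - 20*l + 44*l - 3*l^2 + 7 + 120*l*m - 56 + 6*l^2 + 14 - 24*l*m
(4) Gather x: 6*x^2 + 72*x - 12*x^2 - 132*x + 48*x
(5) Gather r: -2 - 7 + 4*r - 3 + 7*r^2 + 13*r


(1) = -4*l^3 - 22*l^2 + 40*l - 14
(2) = c^2*(24*d - 48) + c*(-3*d^2 + 14*d - 16) - d^2 + 2*d
(3) = 3*l^2 + 16*l + m*(18*l^2 + 96*l - 210) - 35
(4) = -6*x^2 - 12*x
(5) = 7*r^2 + 17*r - 12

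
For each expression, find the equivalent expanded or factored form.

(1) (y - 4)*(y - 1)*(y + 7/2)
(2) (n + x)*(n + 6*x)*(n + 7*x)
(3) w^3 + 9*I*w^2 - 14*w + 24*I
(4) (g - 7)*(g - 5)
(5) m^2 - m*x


(1) = y^3 - 3*y^2/2 - 27*y/2 + 14
(2) = n^3 + 14*n^2*x + 55*n*x^2 + 42*x^3
(3) = (w - I)*(w + 4*I)*(w + 6*I)
(4) = g^2 - 12*g + 35
(5) = m*(m - x)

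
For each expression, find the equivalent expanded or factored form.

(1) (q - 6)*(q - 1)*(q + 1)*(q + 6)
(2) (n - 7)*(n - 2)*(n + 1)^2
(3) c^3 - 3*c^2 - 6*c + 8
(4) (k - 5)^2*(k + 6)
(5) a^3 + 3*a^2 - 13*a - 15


(1) = q^4 - 37*q^2 + 36
(2) = n^4 - 7*n^3 - 3*n^2 + 19*n + 14
(3) = (c - 4)*(c - 1)*(c + 2)
(4) = k^3 - 4*k^2 - 35*k + 150
(5) = (a - 3)*(a + 1)*(a + 5)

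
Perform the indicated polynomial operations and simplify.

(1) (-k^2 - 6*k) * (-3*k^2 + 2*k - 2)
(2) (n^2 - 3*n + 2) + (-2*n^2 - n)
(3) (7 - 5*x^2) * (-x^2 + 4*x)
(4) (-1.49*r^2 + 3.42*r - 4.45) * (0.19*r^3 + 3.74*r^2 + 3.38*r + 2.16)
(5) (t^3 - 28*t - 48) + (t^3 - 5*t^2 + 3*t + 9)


(1) = 3*k^4 + 16*k^3 - 10*k^2 + 12*k
(2) = -n^2 - 4*n + 2
(3) = 5*x^4 - 20*x^3 - 7*x^2 + 28*x
(4) = -0.2831*r^5 - 4.9228*r^4 + 6.9091*r^3 - 8.3018*r^2 - 7.6538*r - 9.612
(5) = 2*t^3 - 5*t^2 - 25*t - 39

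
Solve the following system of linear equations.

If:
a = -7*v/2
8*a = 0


Then:
a = 0
v = 0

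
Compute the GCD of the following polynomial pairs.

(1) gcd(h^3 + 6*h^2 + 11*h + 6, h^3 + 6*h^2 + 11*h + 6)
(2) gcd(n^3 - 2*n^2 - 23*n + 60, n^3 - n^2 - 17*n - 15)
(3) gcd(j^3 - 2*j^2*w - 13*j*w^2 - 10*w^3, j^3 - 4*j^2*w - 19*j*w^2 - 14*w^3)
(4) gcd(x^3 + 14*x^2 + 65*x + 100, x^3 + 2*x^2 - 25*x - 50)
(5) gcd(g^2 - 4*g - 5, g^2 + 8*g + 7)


(1) = gcd((h + 1)*(h + 2)*(h + 3), (h + 1)*(h + 2)*(h + 3)) = h^3 + 6*h^2 + 11*h + 6
(2) = gcd((n - 4)*(n - 3)*(n + 5), (n - 5)*(n + 1)*(n + 3)) = 1
(3) = j^2 + 3*j*w + 2*w^2
(4) = x + 5
(5) = gcd((g - 5)*(g + 1), (g + 1)*(g + 7)) = g + 1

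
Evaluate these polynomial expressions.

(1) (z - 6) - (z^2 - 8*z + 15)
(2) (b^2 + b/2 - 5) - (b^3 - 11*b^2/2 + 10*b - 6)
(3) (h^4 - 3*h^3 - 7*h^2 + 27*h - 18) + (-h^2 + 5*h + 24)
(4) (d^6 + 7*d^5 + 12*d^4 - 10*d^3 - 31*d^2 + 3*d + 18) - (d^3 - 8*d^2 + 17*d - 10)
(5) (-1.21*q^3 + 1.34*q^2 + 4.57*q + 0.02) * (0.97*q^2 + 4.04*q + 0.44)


(1) = -z^2 + 9*z - 21
(2) = -b^3 + 13*b^2/2 - 19*b/2 + 1
(3) = h^4 - 3*h^3 - 8*h^2 + 32*h + 6
(4) = d^6 + 7*d^5 + 12*d^4 - 11*d^3 - 23*d^2 - 14*d + 28
(5) = -1.1737*q^5 - 3.5886*q^4 + 9.3141*q^3 + 19.0718*q^2 + 2.0916*q + 0.0088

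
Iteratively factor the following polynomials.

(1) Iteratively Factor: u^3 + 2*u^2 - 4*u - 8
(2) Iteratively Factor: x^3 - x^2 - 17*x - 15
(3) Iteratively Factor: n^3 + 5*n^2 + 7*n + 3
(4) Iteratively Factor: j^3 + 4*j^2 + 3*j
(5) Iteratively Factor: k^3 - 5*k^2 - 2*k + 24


(1) = (u - 2)*(u^2 + 4*u + 4) = (u - 2)*(u + 2)*(u + 2)
(2) = (x - 5)*(x^2 + 4*x + 3) = (x - 5)*(x + 3)*(x + 1)
(3) = (n + 3)*(n^2 + 2*n + 1) = (n + 1)*(n + 3)*(n + 1)
(4) = (j + 1)*(j^2 + 3*j) = (j + 1)*(j + 3)*(j)
(5) = (k - 4)*(k^2 - k - 6) = (k - 4)*(k - 3)*(k + 2)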